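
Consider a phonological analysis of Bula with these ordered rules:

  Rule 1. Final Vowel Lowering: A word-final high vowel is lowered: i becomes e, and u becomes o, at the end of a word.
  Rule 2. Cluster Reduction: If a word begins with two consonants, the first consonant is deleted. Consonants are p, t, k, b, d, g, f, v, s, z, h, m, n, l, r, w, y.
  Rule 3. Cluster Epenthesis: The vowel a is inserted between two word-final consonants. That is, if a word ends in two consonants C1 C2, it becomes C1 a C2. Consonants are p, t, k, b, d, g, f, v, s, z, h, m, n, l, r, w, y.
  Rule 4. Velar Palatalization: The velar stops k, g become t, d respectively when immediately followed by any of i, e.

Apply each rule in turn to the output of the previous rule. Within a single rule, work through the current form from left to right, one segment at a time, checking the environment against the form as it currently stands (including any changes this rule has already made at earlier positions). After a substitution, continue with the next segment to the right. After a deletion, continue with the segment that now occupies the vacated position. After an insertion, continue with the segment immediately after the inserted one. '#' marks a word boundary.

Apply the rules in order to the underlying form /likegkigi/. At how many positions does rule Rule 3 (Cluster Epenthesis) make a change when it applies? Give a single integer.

0

Rule 1 Final Vowel Lowering: [likegkigi] → [likegkige]
Rule 2 Cluster Reduction: no change — [likegkige]
Rule 3 Cluster Epenthesis: no change — [likegkige]
Rule 4 Velar Palatalization: [likegkige] → [litegtide]
Rule Rule 3 changed 0 position(s).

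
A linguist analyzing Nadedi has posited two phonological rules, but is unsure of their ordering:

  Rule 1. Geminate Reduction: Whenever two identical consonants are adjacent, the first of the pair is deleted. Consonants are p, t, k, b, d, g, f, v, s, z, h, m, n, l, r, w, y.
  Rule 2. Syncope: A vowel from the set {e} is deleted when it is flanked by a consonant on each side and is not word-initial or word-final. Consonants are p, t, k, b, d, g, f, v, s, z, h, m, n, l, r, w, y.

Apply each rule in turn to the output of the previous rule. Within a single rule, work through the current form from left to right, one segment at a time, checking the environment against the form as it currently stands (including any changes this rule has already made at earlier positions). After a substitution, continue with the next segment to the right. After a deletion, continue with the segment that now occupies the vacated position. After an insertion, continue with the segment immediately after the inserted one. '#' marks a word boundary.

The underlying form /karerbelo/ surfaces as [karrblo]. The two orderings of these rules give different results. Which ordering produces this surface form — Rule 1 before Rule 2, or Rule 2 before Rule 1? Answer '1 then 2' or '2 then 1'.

1 then 2

Order 1 then 2:
  1 Geminate Reduction: no change — [karerbelo]
  2 Syncope: [karerbelo] → [karrblo]
  result: [karrblo]
Order 2 then 1:
  2 Syncope: [karerbelo] → [karrblo]
  1 Geminate Reduction: [karrblo] → [karblo]
  result: [karblo]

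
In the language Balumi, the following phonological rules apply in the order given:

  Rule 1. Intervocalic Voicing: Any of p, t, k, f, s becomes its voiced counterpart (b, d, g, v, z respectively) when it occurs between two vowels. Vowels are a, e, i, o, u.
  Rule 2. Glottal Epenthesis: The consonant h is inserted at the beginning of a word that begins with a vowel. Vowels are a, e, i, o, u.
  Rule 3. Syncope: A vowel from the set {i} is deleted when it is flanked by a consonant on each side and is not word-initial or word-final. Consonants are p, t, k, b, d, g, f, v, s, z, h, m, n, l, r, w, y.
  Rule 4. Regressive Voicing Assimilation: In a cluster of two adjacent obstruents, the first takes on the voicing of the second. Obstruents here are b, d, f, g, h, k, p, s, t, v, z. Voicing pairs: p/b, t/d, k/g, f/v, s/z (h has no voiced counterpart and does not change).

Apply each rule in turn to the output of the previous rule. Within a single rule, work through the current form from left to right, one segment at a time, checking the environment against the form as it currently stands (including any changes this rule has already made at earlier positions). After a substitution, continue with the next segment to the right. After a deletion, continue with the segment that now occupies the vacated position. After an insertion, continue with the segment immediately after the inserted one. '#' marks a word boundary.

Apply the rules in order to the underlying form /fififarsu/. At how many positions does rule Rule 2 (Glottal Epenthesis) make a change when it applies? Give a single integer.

Rule 1 Intervocalic Voicing: [fififarsu] → [fivivarsu]
Rule 2 Glottal Epenthesis: no change — [fivivarsu]
Rule 3 Syncope: [fivivarsu] → [fvvarsu]
Rule 4 Regressive Voicing Assimilation: [fvvarsu] → [vvvarsu]
Rule Rule 2 changed 0 position(s).

0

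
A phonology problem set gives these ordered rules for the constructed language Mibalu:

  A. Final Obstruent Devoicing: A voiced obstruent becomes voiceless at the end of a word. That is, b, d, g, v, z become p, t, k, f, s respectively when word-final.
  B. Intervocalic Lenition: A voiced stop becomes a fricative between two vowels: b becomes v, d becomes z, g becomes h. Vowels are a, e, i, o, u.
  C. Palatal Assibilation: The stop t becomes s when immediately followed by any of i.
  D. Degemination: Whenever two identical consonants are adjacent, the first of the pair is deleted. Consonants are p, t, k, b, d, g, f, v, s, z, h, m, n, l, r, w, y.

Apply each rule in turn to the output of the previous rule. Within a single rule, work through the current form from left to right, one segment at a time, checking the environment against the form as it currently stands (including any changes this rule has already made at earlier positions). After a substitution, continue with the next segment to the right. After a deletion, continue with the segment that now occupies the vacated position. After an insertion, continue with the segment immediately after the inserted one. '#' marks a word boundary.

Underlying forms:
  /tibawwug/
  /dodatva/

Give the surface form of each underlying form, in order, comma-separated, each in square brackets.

[sivawuk], [dozatva]

/tibawwug/:
  A Final Obstruent Devoicing: [tibawwug] → [tibawwuk]
  B Intervocalic Lenition: [tibawwuk] → [tivawwuk]
  C Palatal Assibilation: [tivawwuk] → [sivawwuk]
  D Degemination: [sivawwuk] → [sivawuk]
/dodatva/:
  A Final Obstruent Devoicing: no change — [dodatva]
  B Intervocalic Lenition: [dodatva] → [dozatva]
  C Palatal Assibilation: no change — [dozatva]
  D Degemination: no change — [dozatva]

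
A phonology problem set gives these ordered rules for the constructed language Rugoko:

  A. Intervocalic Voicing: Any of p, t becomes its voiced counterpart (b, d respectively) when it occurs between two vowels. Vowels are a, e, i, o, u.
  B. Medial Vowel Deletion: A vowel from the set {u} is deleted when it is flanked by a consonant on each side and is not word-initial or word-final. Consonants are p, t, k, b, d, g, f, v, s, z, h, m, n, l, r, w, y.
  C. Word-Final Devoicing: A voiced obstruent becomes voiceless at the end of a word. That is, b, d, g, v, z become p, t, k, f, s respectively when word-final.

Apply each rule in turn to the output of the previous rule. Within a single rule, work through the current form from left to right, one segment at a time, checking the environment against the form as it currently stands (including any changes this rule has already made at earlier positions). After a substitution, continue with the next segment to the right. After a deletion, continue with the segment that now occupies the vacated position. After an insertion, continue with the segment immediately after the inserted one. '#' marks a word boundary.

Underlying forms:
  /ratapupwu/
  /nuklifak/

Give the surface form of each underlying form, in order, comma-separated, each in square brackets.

[radabpwu], [nklifak]

/ratapupwu/:
  A Intervocalic Voicing: [ratapupwu] → [radabupwu]
  B Medial Vowel Deletion: [radabupwu] → [radabpwu]
  C Word-Final Devoicing: no change — [radabpwu]
/nuklifak/:
  A Intervocalic Voicing: no change — [nuklifak]
  B Medial Vowel Deletion: [nuklifak] → [nklifak]
  C Word-Final Devoicing: no change — [nklifak]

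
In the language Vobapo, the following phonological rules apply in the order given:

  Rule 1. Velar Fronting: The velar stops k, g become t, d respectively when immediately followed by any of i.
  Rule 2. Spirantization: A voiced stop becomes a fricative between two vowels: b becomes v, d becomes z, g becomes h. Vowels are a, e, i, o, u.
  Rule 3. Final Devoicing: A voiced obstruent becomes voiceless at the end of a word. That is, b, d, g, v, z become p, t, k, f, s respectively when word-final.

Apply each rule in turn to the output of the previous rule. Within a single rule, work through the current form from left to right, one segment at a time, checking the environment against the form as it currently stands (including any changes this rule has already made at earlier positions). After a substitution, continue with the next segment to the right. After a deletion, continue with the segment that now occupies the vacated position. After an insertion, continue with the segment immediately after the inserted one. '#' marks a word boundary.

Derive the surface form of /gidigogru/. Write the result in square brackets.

Rule 1 Velar Fronting: [gidigogru] → [didigogru]
Rule 2 Spirantization: [didigogru] → [dizihogru]
Rule 3 Final Devoicing: no change — [dizihogru]

[dizihogru]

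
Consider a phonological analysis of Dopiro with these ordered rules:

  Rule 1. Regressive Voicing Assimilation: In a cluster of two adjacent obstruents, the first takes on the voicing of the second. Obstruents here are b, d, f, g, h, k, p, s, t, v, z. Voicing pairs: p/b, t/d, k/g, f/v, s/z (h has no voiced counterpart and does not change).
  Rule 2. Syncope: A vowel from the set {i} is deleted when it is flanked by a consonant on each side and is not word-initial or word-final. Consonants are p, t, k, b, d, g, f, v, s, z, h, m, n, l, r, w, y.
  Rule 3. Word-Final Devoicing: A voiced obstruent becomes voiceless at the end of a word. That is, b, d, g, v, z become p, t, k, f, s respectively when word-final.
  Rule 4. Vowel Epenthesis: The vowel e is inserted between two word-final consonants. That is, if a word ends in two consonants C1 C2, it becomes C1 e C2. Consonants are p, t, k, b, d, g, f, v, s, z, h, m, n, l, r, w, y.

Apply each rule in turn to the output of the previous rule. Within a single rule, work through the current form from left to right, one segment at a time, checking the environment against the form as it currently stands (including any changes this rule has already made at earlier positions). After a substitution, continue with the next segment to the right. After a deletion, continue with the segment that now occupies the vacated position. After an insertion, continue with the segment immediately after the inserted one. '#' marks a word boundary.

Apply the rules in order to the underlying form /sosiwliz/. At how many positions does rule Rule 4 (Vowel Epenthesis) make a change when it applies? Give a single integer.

1

Rule 1 Regressive Voicing Assimilation: no change — [sosiwliz]
Rule 2 Syncope: [sosiwliz] → [soswlz]
Rule 3 Word-Final Devoicing: [soswlz] → [soswls]
Rule 4 Vowel Epenthesis: [soswls] → [soswles]
Rule Rule 4 changed 1 position(s).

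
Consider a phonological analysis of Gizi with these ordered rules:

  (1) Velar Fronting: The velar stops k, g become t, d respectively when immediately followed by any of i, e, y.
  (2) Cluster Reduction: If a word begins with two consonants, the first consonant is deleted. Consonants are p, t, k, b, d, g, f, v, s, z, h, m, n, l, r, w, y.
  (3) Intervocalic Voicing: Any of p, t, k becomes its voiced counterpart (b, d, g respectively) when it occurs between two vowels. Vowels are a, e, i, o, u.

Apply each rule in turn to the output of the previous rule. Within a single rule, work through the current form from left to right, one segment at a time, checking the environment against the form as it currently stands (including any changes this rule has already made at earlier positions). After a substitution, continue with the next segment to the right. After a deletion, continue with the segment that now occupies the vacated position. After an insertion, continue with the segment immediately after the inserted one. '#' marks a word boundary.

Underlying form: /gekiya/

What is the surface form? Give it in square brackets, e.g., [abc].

(1) Velar Fronting: [gekiya] → [detiya]
(2) Cluster Reduction: no change — [detiya]
(3) Intervocalic Voicing: [detiya] → [dediya]

[dediya]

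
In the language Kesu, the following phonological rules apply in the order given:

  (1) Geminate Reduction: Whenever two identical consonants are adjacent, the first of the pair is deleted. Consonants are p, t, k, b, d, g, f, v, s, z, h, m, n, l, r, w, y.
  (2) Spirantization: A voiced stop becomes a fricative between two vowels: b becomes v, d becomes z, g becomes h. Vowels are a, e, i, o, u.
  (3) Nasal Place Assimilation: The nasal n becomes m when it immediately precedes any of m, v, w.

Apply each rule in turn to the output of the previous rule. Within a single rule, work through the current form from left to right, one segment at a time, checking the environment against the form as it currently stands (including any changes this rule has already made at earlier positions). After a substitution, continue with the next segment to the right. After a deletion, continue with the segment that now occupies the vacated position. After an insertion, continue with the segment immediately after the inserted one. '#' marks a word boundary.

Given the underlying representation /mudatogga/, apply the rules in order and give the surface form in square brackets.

[muzatoha]

(1) Geminate Reduction: [mudatogga] → [mudatoga]
(2) Spirantization: [mudatoga] → [muzatoha]
(3) Nasal Place Assimilation: no change — [muzatoha]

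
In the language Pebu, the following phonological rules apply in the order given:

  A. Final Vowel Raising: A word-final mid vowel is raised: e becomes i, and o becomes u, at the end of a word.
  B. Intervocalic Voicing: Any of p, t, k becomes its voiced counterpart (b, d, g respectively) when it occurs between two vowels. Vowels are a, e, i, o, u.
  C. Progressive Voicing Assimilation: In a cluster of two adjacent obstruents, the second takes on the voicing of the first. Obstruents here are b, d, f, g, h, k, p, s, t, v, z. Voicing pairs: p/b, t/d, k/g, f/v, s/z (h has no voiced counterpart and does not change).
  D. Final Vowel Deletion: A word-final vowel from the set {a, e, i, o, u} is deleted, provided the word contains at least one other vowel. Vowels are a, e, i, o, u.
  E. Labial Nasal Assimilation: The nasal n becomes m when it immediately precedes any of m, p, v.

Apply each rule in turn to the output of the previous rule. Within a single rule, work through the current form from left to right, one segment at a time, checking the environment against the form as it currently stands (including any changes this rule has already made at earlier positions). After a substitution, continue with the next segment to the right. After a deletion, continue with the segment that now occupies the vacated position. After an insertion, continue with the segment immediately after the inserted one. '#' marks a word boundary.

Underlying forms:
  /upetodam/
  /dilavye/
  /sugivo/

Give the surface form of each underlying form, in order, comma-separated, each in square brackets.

/upetodam/:
  A Final Vowel Raising: no change — [upetodam]
  B Intervocalic Voicing: [upetodam] → [ubedodam]
  C Progressive Voicing Assimilation: no change — [ubedodam]
  D Final Vowel Deletion: no change — [ubedodam]
  E Labial Nasal Assimilation: no change — [ubedodam]
/dilavye/:
  A Final Vowel Raising: [dilavye] → [dilavyi]
  B Intervocalic Voicing: no change — [dilavyi]
  C Progressive Voicing Assimilation: no change — [dilavyi]
  D Final Vowel Deletion: [dilavyi] → [dilavy]
  E Labial Nasal Assimilation: no change — [dilavy]
/sugivo/:
  A Final Vowel Raising: [sugivo] → [sugivu]
  B Intervocalic Voicing: no change — [sugivu]
  C Progressive Voicing Assimilation: no change — [sugivu]
  D Final Vowel Deletion: [sugivu] → [sugiv]
  E Labial Nasal Assimilation: no change — [sugiv]

[ubedodam], [dilavy], [sugiv]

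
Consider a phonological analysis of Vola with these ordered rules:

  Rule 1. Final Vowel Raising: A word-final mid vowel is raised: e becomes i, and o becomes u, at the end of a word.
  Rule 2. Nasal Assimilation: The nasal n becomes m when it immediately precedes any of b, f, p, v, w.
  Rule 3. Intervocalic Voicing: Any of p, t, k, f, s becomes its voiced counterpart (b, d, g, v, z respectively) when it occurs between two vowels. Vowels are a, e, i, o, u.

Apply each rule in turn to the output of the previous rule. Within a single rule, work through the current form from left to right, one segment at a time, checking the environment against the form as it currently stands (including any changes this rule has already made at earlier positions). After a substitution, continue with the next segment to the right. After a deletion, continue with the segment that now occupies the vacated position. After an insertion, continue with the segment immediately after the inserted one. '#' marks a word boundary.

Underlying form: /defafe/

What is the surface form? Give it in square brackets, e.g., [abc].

[devavi]

Rule 1 Final Vowel Raising: [defafe] → [defafi]
Rule 2 Nasal Assimilation: no change — [defafi]
Rule 3 Intervocalic Voicing: [defafi] → [devavi]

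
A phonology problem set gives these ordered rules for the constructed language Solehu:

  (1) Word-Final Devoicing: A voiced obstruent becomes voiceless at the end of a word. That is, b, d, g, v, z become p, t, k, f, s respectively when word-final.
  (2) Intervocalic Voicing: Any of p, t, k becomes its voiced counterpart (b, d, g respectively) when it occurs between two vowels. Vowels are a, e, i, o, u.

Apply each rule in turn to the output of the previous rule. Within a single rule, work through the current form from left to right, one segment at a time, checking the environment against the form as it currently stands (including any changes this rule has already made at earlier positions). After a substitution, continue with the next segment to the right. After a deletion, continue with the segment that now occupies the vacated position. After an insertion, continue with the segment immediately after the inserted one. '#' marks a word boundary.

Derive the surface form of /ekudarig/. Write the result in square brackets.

[egudarik]

(1) Word-Final Devoicing: [ekudarig] → [ekudarik]
(2) Intervocalic Voicing: [ekudarik] → [egudarik]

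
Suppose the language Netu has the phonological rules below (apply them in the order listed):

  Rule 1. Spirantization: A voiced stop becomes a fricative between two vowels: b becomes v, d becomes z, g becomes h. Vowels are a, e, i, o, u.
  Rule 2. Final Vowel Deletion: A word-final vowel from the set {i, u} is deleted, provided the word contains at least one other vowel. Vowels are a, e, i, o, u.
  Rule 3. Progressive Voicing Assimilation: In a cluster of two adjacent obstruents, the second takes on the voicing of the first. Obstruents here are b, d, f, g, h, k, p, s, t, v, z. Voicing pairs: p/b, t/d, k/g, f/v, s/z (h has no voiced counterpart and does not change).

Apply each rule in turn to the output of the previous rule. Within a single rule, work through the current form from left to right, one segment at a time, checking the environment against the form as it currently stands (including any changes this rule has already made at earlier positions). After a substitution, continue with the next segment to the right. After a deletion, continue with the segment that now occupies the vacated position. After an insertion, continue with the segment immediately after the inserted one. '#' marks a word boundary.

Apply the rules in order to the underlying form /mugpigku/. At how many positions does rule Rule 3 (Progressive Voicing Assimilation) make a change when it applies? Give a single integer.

2

Rule 1 Spirantization: no change — [mugpigku]
Rule 2 Final Vowel Deletion: [mugpigku] → [mugpigk]
Rule 3 Progressive Voicing Assimilation: [mugpigk] → [mugbigg]
Rule Rule 3 changed 2 position(s).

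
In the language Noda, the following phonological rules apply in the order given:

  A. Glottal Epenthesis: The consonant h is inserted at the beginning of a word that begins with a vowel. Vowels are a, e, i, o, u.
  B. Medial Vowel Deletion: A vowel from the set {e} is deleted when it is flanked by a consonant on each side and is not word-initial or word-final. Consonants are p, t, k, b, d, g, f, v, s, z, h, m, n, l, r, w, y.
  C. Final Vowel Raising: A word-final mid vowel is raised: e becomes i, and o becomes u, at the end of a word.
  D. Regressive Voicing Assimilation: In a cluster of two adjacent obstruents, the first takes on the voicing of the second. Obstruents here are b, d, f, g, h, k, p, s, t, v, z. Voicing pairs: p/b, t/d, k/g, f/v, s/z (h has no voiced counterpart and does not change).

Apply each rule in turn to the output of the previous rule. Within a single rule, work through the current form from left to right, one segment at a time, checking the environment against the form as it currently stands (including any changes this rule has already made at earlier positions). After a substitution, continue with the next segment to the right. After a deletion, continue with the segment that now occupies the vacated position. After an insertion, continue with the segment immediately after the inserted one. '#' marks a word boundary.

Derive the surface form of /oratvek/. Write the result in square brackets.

[horadfk]

A Glottal Epenthesis: [oratvek] → [horatvek]
B Medial Vowel Deletion: [horatvek] → [horatvk]
C Final Vowel Raising: no change — [horatvk]
D Regressive Voicing Assimilation: [horatvk] → [horadfk]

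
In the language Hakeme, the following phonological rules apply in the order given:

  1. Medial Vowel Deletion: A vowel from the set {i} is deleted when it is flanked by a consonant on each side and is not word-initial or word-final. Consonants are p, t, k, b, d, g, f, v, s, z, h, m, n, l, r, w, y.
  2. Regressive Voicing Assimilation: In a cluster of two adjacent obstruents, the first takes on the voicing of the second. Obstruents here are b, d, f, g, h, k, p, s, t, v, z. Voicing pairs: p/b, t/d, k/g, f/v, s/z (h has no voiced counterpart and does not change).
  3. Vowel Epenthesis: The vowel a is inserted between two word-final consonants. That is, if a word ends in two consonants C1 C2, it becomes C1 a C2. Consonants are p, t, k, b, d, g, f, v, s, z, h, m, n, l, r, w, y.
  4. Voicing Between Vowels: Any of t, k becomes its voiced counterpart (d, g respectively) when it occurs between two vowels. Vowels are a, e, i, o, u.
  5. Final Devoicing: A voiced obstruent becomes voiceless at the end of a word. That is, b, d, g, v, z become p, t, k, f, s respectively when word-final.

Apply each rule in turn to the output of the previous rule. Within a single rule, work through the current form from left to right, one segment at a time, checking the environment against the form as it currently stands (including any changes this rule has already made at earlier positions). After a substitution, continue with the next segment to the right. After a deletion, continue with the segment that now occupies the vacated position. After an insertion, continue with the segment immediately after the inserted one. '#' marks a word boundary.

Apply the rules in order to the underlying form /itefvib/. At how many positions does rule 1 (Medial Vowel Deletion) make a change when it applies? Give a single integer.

1 Medial Vowel Deletion: [itefvib] → [itefvb]
2 Regressive Voicing Assimilation: [itefvb] → [itevvb]
3 Vowel Epenthesis: [itevvb] → [itevvab]
4 Voicing Between Vowels: [itevvab] → [idevvab]
5 Final Devoicing: [idevvab] → [idevvap]
Rule 1 changed 1 position(s).

1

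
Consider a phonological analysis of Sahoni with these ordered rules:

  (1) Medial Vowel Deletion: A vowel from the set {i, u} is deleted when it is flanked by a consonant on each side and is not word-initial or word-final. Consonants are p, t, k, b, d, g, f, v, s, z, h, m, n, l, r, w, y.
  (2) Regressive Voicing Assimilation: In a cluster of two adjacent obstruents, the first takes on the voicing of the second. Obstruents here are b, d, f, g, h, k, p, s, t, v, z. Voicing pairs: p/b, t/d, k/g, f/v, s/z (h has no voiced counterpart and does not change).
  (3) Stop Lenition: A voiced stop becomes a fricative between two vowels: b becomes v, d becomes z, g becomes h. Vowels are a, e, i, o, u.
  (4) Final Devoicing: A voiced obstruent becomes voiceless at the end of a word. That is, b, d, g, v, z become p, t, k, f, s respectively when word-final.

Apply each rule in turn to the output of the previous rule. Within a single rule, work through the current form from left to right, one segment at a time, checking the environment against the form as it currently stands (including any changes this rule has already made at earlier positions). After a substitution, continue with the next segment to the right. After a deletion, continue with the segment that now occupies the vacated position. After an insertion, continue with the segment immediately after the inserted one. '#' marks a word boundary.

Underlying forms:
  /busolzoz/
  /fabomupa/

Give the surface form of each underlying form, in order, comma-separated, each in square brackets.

/busolzoz/:
  (1) Medial Vowel Deletion: [busolzoz] → [bsolzoz]
  (2) Regressive Voicing Assimilation: [bsolzoz] → [psolzoz]
  (3) Stop Lenition: no change — [psolzoz]
  (4) Final Devoicing: [psolzoz] → [psolzos]
/fabomupa/:
  (1) Medial Vowel Deletion: [fabomupa] → [fabompa]
  (2) Regressive Voicing Assimilation: no change — [fabompa]
  (3) Stop Lenition: [fabompa] → [favompa]
  (4) Final Devoicing: no change — [favompa]

[psolzos], [favompa]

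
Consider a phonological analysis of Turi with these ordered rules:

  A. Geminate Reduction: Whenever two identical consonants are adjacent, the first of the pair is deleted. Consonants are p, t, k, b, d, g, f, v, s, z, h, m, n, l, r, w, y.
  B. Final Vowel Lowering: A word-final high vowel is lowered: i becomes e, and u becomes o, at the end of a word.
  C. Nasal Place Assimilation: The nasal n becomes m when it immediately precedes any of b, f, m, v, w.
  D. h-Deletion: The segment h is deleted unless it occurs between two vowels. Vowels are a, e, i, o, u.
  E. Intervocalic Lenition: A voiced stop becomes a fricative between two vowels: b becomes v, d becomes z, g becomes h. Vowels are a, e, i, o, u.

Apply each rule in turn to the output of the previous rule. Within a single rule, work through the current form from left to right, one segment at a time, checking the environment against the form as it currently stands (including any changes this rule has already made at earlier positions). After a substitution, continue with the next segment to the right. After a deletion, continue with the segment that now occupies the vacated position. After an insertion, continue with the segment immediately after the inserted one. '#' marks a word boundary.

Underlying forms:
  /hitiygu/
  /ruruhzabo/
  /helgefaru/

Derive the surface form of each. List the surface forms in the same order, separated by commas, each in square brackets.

[itiygo], [ruruzavo], [elgefaro]

/hitiygu/:
  A Geminate Reduction: no change — [hitiygu]
  B Final Vowel Lowering: [hitiygu] → [hitiygo]
  C Nasal Place Assimilation: no change — [hitiygo]
  D h-Deletion: [hitiygo] → [itiygo]
  E Intervocalic Lenition: no change — [itiygo]
/ruruhzabo/:
  A Geminate Reduction: no change — [ruruhzabo]
  B Final Vowel Lowering: no change — [ruruhzabo]
  C Nasal Place Assimilation: no change — [ruruhzabo]
  D h-Deletion: [ruruhzabo] → [ruruzabo]
  E Intervocalic Lenition: [ruruzabo] → [ruruzavo]
/helgefaru/:
  A Geminate Reduction: no change — [helgefaru]
  B Final Vowel Lowering: [helgefaru] → [helgefaro]
  C Nasal Place Assimilation: no change — [helgefaro]
  D h-Deletion: [helgefaro] → [elgefaro]
  E Intervocalic Lenition: no change — [elgefaro]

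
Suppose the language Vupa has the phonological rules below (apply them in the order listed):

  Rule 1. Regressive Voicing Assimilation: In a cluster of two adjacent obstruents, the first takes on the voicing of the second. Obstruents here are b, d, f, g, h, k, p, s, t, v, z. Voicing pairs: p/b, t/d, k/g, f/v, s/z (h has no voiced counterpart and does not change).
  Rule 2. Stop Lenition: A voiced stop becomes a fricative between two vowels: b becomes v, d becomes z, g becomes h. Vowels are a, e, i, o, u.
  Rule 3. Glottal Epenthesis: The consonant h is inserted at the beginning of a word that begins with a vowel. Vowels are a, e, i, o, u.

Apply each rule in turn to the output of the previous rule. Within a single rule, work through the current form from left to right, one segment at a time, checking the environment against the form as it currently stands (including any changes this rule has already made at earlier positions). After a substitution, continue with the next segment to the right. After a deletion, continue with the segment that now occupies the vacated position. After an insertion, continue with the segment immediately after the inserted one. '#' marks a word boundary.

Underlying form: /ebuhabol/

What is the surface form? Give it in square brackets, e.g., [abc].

Rule 1 Regressive Voicing Assimilation: no change — [ebuhabol]
Rule 2 Stop Lenition: [ebuhabol] → [evuhavol]
Rule 3 Glottal Epenthesis: [evuhavol] → [hevuhavol]

[hevuhavol]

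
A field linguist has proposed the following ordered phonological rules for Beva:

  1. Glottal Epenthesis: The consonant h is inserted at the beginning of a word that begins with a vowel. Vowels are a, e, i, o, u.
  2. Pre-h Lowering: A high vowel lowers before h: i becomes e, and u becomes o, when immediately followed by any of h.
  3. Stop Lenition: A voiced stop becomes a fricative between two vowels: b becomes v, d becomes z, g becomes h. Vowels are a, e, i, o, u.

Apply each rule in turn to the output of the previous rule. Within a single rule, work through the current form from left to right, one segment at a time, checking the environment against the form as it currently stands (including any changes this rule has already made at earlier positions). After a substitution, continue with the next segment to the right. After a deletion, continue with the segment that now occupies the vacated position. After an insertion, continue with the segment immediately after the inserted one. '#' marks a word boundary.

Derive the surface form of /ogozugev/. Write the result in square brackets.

1 Glottal Epenthesis: [ogozugev] → [hogozugev]
2 Pre-h Lowering: no change — [hogozugev]
3 Stop Lenition: [hogozugev] → [hohozuhev]

[hohozuhev]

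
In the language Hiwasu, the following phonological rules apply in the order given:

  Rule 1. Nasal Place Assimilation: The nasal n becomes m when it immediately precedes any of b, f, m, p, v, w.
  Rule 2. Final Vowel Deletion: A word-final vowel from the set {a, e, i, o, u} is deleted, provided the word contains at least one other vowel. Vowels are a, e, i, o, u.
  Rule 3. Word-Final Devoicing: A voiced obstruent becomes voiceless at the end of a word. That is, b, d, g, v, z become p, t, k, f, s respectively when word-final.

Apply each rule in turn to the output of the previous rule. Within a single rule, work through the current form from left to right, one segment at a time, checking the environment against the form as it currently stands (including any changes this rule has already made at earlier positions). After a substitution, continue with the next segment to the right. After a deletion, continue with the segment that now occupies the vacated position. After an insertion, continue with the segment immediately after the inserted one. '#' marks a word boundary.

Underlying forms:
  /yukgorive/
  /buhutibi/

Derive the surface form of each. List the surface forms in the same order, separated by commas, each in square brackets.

/yukgorive/:
  Rule 1 Nasal Place Assimilation: no change — [yukgorive]
  Rule 2 Final Vowel Deletion: [yukgorive] → [yukgoriv]
  Rule 3 Word-Final Devoicing: [yukgoriv] → [yukgorif]
/buhutibi/:
  Rule 1 Nasal Place Assimilation: no change — [buhutibi]
  Rule 2 Final Vowel Deletion: [buhutibi] → [buhutib]
  Rule 3 Word-Final Devoicing: [buhutib] → [buhutip]

[yukgorif], [buhutip]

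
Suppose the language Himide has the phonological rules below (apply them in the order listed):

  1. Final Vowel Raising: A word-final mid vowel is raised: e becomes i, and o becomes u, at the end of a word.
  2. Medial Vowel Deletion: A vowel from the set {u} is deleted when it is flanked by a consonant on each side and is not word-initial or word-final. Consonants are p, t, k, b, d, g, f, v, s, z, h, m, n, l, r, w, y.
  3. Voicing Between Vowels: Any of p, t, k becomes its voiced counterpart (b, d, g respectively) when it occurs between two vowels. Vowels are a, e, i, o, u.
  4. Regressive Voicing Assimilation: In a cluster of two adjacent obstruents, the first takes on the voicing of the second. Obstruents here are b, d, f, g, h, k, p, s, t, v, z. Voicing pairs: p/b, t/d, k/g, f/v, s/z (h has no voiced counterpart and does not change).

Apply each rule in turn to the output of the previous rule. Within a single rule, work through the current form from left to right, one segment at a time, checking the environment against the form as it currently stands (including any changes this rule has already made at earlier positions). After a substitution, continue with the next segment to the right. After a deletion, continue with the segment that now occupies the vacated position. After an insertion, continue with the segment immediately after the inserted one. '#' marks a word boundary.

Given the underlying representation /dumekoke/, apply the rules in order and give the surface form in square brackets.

[dmegogi]

1 Final Vowel Raising: [dumekoke] → [dumekoki]
2 Medial Vowel Deletion: [dumekoki] → [dmekoki]
3 Voicing Between Vowels: [dmekoki] → [dmegogi]
4 Regressive Voicing Assimilation: no change — [dmegogi]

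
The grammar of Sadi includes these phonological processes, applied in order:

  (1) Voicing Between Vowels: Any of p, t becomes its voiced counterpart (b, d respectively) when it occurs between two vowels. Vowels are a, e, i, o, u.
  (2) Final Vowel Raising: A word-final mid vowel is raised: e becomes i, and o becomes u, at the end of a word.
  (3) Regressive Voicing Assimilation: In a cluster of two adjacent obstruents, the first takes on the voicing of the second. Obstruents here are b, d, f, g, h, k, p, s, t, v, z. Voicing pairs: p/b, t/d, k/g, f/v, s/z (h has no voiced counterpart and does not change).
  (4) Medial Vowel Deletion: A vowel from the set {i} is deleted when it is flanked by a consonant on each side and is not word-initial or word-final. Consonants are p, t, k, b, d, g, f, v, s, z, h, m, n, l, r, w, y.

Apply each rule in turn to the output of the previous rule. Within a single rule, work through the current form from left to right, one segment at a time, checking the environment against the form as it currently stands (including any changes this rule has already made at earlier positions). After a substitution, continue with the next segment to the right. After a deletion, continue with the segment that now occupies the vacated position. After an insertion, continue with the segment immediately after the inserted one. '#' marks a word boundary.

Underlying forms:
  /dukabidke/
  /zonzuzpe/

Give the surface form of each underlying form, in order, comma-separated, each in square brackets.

[dukabtki], [zonzuspi]

/dukabidke/:
  (1) Voicing Between Vowels: no change — [dukabidke]
  (2) Final Vowel Raising: [dukabidke] → [dukabidki]
  (3) Regressive Voicing Assimilation: [dukabidki] → [dukabitki]
  (4) Medial Vowel Deletion: [dukabitki] → [dukabtki]
/zonzuzpe/:
  (1) Voicing Between Vowels: no change — [zonzuzpe]
  (2) Final Vowel Raising: [zonzuzpe] → [zonzuzpi]
  (3) Regressive Voicing Assimilation: [zonzuzpi] → [zonzuspi]
  (4) Medial Vowel Deletion: no change — [zonzuspi]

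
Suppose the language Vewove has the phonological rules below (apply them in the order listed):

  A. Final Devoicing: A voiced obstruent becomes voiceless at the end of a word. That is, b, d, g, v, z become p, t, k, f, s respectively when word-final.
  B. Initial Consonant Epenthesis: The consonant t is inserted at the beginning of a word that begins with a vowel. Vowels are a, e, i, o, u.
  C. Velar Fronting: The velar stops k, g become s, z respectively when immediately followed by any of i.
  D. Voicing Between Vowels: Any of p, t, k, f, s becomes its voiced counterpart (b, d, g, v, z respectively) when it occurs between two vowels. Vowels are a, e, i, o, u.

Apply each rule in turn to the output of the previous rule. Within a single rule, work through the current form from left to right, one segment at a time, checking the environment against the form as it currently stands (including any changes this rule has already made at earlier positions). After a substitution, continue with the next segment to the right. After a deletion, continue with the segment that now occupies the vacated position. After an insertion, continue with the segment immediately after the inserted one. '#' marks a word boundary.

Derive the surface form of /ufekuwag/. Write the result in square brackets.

[tuveguwak]

A Final Devoicing: [ufekuwag] → [ufekuwak]
B Initial Consonant Epenthesis: [ufekuwak] → [tufekuwak]
C Velar Fronting: no change — [tufekuwak]
D Voicing Between Vowels: [tufekuwak] → [tuveguwak]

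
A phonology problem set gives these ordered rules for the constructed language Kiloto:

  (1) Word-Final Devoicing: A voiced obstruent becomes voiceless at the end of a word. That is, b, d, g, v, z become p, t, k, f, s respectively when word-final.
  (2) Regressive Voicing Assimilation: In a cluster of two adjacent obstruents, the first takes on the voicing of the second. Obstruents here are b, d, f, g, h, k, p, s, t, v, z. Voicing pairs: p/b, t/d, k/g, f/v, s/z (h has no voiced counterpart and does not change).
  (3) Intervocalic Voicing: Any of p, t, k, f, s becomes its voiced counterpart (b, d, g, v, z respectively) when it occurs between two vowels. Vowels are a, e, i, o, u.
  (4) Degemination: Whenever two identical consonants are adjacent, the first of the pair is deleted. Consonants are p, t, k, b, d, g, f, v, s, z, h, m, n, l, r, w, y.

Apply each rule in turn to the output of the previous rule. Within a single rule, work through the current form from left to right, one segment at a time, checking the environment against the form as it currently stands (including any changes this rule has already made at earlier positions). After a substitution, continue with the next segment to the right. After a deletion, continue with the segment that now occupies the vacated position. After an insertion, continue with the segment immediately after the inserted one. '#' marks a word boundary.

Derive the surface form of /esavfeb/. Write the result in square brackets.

(1) Word-Final Devoicing: [esavfeb] → [esavfep]
(2) Regressive Voicing Assimilation: [esavfep] → [esaffep]
(3) Intervocalic Voicing: [esaffep] → [ezaffep]
(4) Degemination: [ezaffep] → [ezafep]

[ezafep]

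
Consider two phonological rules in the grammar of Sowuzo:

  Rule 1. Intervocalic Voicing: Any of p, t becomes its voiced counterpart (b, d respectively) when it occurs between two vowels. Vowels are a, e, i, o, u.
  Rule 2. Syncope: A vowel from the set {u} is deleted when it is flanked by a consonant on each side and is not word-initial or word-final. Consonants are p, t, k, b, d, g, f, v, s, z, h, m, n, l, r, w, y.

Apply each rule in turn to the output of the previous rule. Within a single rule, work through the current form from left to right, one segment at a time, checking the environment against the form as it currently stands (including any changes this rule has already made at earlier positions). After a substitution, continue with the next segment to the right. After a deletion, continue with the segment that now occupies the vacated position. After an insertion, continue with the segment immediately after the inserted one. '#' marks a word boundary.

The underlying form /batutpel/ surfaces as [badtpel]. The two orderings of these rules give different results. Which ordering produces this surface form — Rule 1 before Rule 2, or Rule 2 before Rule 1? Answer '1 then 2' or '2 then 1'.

Order 1 then 2:
  1 Intervocalic Voicing: [batutpel] → [badutpel]
  2 Syncope: [badutpel] → [badtpel]
  result: [badtpel]
Order 2 then 1:
  2 Syncope: [batutpel] → [battpel]
  1 Intervocalic Voicing: no change — [battpel]
  result: [battpel]

1 then 2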